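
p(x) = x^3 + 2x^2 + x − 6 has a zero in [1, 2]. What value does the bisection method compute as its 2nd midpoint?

1.25

m = 1.5, p(m) = 3.375 (+); new bracket [1, 1.5]
m = 1.25, p(m) = 0.328125 (+); new bracket [1, 1.25]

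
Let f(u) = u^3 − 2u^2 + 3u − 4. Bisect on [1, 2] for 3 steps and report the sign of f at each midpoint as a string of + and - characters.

-+-

m = 1.5, f(m) = -0.625 (−); new bracket [1.5, 2]
m = 1.75, f(m) = 0.484375 (+); new bracket [1.5, 1.75]
m = 1.625, f(m) = -0.115234 (−); new bracket [1.625, 1.75]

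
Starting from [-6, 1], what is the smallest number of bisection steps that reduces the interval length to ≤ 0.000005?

Width after n steps is 7/2^n. Need 2^n ≥ 7/0.000005 = 1400000.
2^20 = 1048576 < 1400000 ≤ 2^21 = 2097152, so n = 21.

21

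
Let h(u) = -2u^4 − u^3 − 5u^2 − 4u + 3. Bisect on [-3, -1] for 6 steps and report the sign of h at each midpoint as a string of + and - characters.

midpoint -2: h = -33 < 0 → [-2, -1]
midpoint -1.5: h = -9 < 0 → [-1.5, -1]
midpoint -1.25: h = -2.742188 < 0 → [-1.25, -1]
midpoint -1.125: h = -0.6079 < 0 → [-1.125, -1]
midpoint -1.0625: h = 0.2561 > 0 → [-1.125, -1.0625]
midpoint -1.09375: h = -0.1602 < 0 → [-1.09375, -1.0625]

----+-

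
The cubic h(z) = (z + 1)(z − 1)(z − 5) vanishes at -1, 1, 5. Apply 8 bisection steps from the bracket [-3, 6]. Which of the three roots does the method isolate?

5

m = 1.5, h(m) = -4.375 (−); new bracket [1.5, 6]
m = 3.75, h(m) = -16.328125 (−); new bracket [3.75, 6]
m = 4.875, h(m) = -2.845703 (−); new bracket [4.875, 6]
m = 5.4375, h(m) = 12.4978 (+); new bracket [4.875, 5.4375]
m = 5.15625, h(m) = 3.998 (+); new bracket [4.875, 5.15625]
m = 5.015625, h(m) = 0.3774 (+); new bracket [4.875, 5.015625]
m = 4.9453125, h(m) = -1.2828 (−); new bracket [4.9453125, 5.015625]
m = 4.98046875, h(m) = -0.4649 (−); new bracket [4.98046875, 5.015625]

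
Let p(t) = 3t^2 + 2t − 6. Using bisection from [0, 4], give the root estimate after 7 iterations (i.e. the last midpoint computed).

1.09375

midpoint 2: p = 10 > 0 → [0, 2]
midpoint 1: p = -1 < 0 → [1, 2]
midpoint 1.5: p = 3.75 > 0 → [1, 1.5]
midpoint 1.25: p = 1.1875 > 0 → [1, 1.25]
midpoint 1.125: p = 0.0469 > 0 → [1, 1.125]
midpoint 1.0625: p = -0.4883 < 0 → [1.0625, 1.125]
midpoint 1.09375: p = -0.2236 < 0 → [1.09375, 1.125]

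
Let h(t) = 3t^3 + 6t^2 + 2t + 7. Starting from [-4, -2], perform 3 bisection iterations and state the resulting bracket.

t = -3 gives h = -26, negative; keep [-3, -2]
t = -2.5 gives h = -7.375, negative; keep [-2.5, -2]
t = -2.25 gives h = -1.296875, negative; keep [-2.25, -2]

[-2.25, -2]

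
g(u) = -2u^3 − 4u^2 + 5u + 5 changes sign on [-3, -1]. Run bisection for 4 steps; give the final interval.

[-2.625, -2.5]

midpoint -2: g = -5 < 0 → [-3, -2]
midpoint -2.5: g = -1.25 < 0 → [-3, -2.5]
midpoint -2.75: g = 2.59375 > 0 → [-2.75, -2.5]
midpoint -2.625: g = 0.4883 > 0 → [-2.625, -2.5]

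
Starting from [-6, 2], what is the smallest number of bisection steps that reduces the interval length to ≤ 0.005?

11

Width after n steps is 8/2^n. Need 2^n ≥ 8/0.005 = 1600.
2^10 = 1024 < 1600 ≤ 2^11 = 2048, so n = 11.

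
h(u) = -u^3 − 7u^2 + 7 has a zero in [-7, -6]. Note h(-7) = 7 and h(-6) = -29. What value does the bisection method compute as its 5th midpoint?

-6.84375

m = -6.5, h(m) = -14.125 (−); new bracket [-7, -6.5]
m = -6.75, h(m) = -4.390625 (−); new bracket [-7, -6.75]
m = -6.875, h(m) = 1.091797 (+); new bracket [-6.875, -6.75]
m = -6.8125, h(m) = -1.7019 (−); new bracket [-6.875, -6.8125]
m = -6.84375, h(m) = -0.3183 (−); new bracket [-6.875, -6.84375]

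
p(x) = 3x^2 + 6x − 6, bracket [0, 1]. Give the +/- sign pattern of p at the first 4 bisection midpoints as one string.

-+--

p(0.5) = -2.25 < 0, so the root lies in [0.5, 1]
p(0.75) = 0.1875 > 0, so the root lies in [0.5, 0.75]
p(0.625) = -1.078125 < 0, so the root lies in [0.625, 0.75]
p(0.6875) = -0.457 < 0, so the root lies in [0.6875, 0.75]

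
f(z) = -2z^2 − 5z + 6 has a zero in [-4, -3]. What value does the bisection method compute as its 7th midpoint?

-3.3828125

m = -3.5, f(m) = -1 (−); new bracket [-3.5, -3]
m = -3.25, f(m) = 1.125 (+); new bracket [-3.5, -3.25]
m = -3.375, f(m) = 0.09375 (+); new bracket [-3.5, -3.375]
m = -3.4375, f(m) = -0.4453 (−); new bracket [-3.4375, -3.375]
m = -3.40625, f(m) = -0.1738 (−); new bracket [-3.40625, -3.375]
m = -3.390625, f(m) = -0.0396 (−); new bracket [-3.390625, -3.375]
m = -3.3828125, f(m) = 0.0272 (+); new bracket [-3.390625, -3.3828125]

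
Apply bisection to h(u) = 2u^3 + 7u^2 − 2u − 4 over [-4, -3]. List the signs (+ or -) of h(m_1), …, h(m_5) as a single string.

u = -3.5 gives h = 3, positive; keep [-4, -3.5]
u = -3.75 gives h = -3.53125, negative; keep [-3.75, -3.5]
u = -3.625 gives h = -0.035156, negative; keep [-3.625, -3.5]
u = -3.5625 gives h = 1.5386, positive; keep [-3.625, -3.5625]
u = -3.59375 gives h = 0.7659, positive; keep [-3.625, -3.59375]

+--++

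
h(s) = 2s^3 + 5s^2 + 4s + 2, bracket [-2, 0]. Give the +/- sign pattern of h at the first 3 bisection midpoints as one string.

s = -1 gives h = 1, positive; keep [-2, -1]
s = -1.5 gives h = 0.5, positive; keep [-2, -1.5]
s = -1.75 gives h = -0.40625, negative; keep [-1.75, -1.5]

++-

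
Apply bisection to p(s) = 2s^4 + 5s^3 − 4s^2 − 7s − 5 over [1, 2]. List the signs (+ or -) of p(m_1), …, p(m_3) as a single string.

p(1.5) = 2.5 > 0, so the root lies in [1, 1.5]
p(1.25) = -5.351562 < 0, so the root lies in [1.25, 1.5]
p(1.375) = -2.040527 < 0, so the root lies in [1.375, 1.5]

+--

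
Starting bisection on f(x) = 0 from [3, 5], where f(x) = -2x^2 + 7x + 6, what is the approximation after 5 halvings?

x = 4 gives f = 2, positive; keep [4, 5]
x = 4.5 gives f = -3, negative; keep [4, 4.5]
x = 4.25 gives f = -0.375, negative; keep [4, 4.25]
x = 4.125 gives f = 0.8438, positive; keep [4.125, 4.25]
x = 4.1875 gives f = 0.2422, positive; keep [4.1875, 4.25]

4.1875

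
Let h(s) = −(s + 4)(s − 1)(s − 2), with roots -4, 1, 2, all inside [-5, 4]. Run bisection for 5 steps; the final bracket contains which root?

s = -0.5 gives h = -13.125, negative; keep [-5, -0.5]
s = -2.75 gives h = -22.265625, negative; keep [-5, -2.75]
s = -3.875 gives h = -3.580078, negative; keep [-5, -3.875]
s = -4.4375 gives h = 15.3142, positive; keep [-4.4375, -3.875]
s = -4.15625 gives h = 4.9599, positive; keep [-4.15625, -3.875]

-4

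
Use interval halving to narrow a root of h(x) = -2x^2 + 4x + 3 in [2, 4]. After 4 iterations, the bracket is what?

[2.5, 2.625]

m = 3, h(m) = -3 (−); new bracket [2, 3]
m = 2.5, h(m) = 0.5 (+); new bracket [2.5, 3]
m = 2.75, h(m) = -1.125 (−); new bracket [2.5, 2.75]
m = 2.625, h(m) = -0.2812 (−); new bracket [2.5, 2.625]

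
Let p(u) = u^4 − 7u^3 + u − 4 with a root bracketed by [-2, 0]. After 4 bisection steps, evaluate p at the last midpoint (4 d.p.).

0.4006

midpoint -1: p = 3 > 0 → [-1, 0]
midpoint -0.5: p = -3.5625 < 0 → [-1, -0.5]
midpoint -0.75: p = -1.480469 < 0 → [-1, -0.75]
midpoint -0.875: p = 0.4006 > 0 → [-0.875, -0.75]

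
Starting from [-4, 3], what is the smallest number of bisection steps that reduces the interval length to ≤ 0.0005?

Width after n steps is 7/2^n. Need 2^n ≥ 7/0.0005 = 14000.
2^13 = 8192 < 14000 ≤ 2^14 = 16384, so n = 14.

14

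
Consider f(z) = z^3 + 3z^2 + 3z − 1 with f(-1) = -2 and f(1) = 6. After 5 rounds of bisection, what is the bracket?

z = 0 gives f = -1, negative; keep [0, 1]
z = 0.5 gives f = 1.375, positive; keep [0, 0.5]
z = 0.25 gives f = -0.046875, negative; keep [0.25, 0.5]
z = 0.375 gives f = 0.5996, positive; keep [0.25, 0.375]
z = 0.3125 gives f = 0.261, positive; keep [0.25, 0.3125]

[0.25, 0.3125]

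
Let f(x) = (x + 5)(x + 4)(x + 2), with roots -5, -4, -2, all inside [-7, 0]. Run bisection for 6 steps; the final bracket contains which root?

f(-3.5) = -1.125 < 0, so the root lies in [-3.5, 0]
f(-1.75) = 1.828125 > 0, so the root lies in [-3.5, -1.75]
f(-2.625) = -2.041016 < 0, so the root lies in [-2.625, -1.75]
f(-2.1875) = -0.9558 < 0, so the root lies in [-2.1875, -1.75]
f(-1.96875) = 0.1924 > 0, so the root lies in [-2.1875, -1.96875]
f(-2.078125) = -0.4387 < 0, so the root lies in [-2.078125, -1.96875]

-2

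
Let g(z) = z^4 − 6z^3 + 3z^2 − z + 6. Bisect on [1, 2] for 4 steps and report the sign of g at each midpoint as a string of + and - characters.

-+--

m = 1.5, g(m) = -3.9375 (−); new bracket [1, 1.5]
m = 1.25, g(m) = 0.160156 (+); new bracket [1.25, 1.5]
m = 1.375, g(m) = -1.726318 (−); new bracket [1.25, 1.375]
m = 1.3125, g(m) = -0.7429 (−); new bracket [1.25, 1.3125]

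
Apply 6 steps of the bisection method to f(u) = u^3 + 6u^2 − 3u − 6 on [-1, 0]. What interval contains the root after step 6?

[-0.828125, -0.8125]

m = -0.5, f(m) = -3.125 (−); new bracket [-1, -0.5]
m = -0.75, f(m) = -0.796875 (−); new bracket [-1, -0.75]
m = -0.875, f(m) = 0.548828 (+); new bracket [-0.875, -0.75]
m = -0.8125, f(m) = -0.1379 (−); new bracket [-0.875, -0.8125]
m = -0.84375, f(m) = 0.2021 (+); new bracket [-0.84375, -0.8125]
m = -0.828125, f(m) = 0.0312 (+); new bracket [-0.828125, -0.8125]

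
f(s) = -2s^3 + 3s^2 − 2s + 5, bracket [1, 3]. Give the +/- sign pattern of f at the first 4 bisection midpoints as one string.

s = 2 gives f = -3, negative; keep [1, 2]
s = 1.5 gives f = 2, positive; keep [1.5, 2]
s = 1.75 gives f = -0.03125, negative; keep [1.5, 1.75]
s = 1.625 gives f = 1.0898, positive; keep [1.625, 1.75]

-+-+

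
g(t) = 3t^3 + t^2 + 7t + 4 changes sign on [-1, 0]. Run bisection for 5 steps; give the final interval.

[-0.5625, -0.53125]

g(-0.5) = 0.375 > 0, so the root lies in [-1, -0.5]
g(-0.75) = -1.953125 < 0, so the root lies in [-0.75, -0.5]
g(-0.625) = -0.716797 < 0, so the root lies in [-0.625, -0.5]
g(-0.5625) = -0.155 < 0, so the root lies in [-0.5625, -0.5]
g(-0.53125) = 0.1137 > 0, so the root lies in [-0.5625, -0.53125]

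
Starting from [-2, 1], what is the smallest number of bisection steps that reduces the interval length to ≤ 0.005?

Width after n steps is 3/2^n. Need 2^n ≥ 3/0.005 = 600.
2^9 = 512 < 600 ≤ 2^10 = 1024, so n = 10.

10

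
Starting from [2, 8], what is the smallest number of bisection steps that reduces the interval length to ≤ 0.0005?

14

Width after n steps is 6/2^n. Need 2^n ≥ 6/0.0005 = 12000.
2^13 = 8192 < 12000 ≤ 2^14 = 16384, so n = 14.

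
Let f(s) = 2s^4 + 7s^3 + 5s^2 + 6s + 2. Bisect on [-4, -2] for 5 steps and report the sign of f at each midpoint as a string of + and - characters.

+----

m = -3, f(m) = 2 (+); new bracket [-3, -2]
m = -2.5, f(m) = -13 (−); new bracket [-3, -2.5]
m = -2.75, f(m) = -7.882812 (−); new bracket [-3, -2.75]
m = -2.875, f(m) = -3.6265 (−); new bracket [-3, -2.875]
m = -2.9375, f(m) = -0.9963 (−); new bracket [-3, -2.9375]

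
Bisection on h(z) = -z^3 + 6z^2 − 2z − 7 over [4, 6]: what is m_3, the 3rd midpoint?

5.25

m = 5, h(m) = 8 (+); new bracket [5, 6]
m = 5.5, h(m) = -2.875 (−); new bracket [5, 5.5]
m = 5.25, h(m) = 3.171875 (+); new bracket [5.25, 5.5]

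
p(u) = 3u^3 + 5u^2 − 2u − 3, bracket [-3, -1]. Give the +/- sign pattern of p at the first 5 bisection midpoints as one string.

-+-++

u = -2 gives p = -3, negative; keep [-2, -1]
u = -1.5 gives p = 1.125, positive; keep [-2, -1.5]
u = -1.75 gives p = -0.265625, negative; keep [-1.75, -1.5]
u = -1.625 gives p = 0.5801, positive; keep [-1.75, -1.625]
u = -1.6875 gives p = 0.197, positive; keep [-1.75, -1.6875]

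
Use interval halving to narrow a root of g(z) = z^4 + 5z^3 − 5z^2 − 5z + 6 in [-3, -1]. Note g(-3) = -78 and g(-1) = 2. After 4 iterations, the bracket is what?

[-1.125, -1]

z = -2 gives g = -28, negative; keep [-2, -1]
z = -1.5 gives g = -9.5625, negative; keep [-1.5, -1]
z = -1.25 gives g = -2.886719, negative; keep [-1.25, -1]
z = -1.125 gives g = -0.2205, negative; keep [-1.125, -1]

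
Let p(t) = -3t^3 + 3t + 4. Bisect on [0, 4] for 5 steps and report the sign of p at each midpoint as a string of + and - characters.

t = 2 gives p = -14, negative; keep [0, 2]
t = 1 gives p = 4, positive; keep [1, 2]
t = 1.5 gives p = -1.625, negative; keep [1, 1.5]
t = 1.25 gives p = 1.8906, positive; keep [1.25, 1.5]
t = 1.375 gives p = 0.3262, positive; keep [1.375, 1.5]

-+-++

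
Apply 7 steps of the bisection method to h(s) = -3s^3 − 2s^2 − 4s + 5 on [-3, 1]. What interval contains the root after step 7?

m = -1, h(m) = 10 (+); new bracket [-1, 1]
m = 0, h(m) = 5 (+); new bracket [0, 1]
m = 0.5, h(m) = 2.125 (+); new bracket [0.5, 1]
m = 0.75, h(m) = -0.3906 (−); new bracket [0.5, 0.75]
m = 0.625, h(m) = 0.9863 (+); new bracket [0.625, 0.75]
m = 0.6875, h(m) = 0.3298 (+); new bracket [0.6875, 0.75]
m = 0.71875, h(m) = -0.0221 (−); new bracket [0.6875, 0.71875]

[0.6875, 0.71875]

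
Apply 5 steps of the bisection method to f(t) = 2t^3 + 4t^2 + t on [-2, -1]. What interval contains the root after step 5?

[-1.71875, -1.6875]

f(-1.5) = 0.75 > 0, so the root lies in [-2, -1.5]
f(-1.75) = -0.21875 < 0, so the root lies in [-1.75, -1.5]
f(-1.625) = 0.355469 > 0, so the root lies in [-1.75, -1.625]
f(-1.6875) = 0.0923 > 0, so the root lies in [-1.75, -1.6875]
f(-1.71875) = -0.0571 < 0, so the root lies in [-1.71875, -1.6875]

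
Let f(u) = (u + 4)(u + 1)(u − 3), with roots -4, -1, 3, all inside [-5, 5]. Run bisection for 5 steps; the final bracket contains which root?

midpoint 0: f = -12 < 0 → [0, 5]
midpoint 2.5: f = -11.375 < 0 → [2.5, 5]
midpoint 3.75: f = 27.609375 > 0 → [2.5, 3.75]
midpoint 3.125: f = 3.6738 > 0 → [2.5, 3.125]
midpoint 2.8125: f = -4.8699 < 0 → [2.8125, 3.125]

3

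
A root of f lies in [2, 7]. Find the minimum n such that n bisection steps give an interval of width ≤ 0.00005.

17

Width after n steps is 5/2^n. Need 2^n ≥ 5/0.00005 = 100000.
2^16 = 65536 < 100000 ≤ 2^17 = 131072, so n = 17.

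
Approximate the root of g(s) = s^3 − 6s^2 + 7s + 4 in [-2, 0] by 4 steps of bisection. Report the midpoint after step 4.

s = -1 gives g = -10, negative; keep [-1, 0]
s = -0.5 gives g = -1.125, negative; keep [-0.5, 0]
s = -0.25 gives g = 1.859375, positive; keep [-0.5, -0.25]
s = -0.375 gives g = 0.4785, positive; keep [-0.5, -0.375]

-0.375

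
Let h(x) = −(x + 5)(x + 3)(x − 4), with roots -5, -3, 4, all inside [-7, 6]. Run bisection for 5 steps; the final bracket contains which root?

m = -0.5, h(m) = 50.625 (+); new bracket [-0.5, 6]
m = 2.75, h(m) = 55.703125 (+); new bracket [2.75, 6]
m = 4.375, h(m) = -25.927734 (−); new bracket [2.75, 4.375]
m = 3.5625, h(m) = 24.5837 (+); new bracket [3.5625, 4.375]
m = 3.96875, h(m) = 1.9532 (+); new bracket [3.96875, 4.375]

4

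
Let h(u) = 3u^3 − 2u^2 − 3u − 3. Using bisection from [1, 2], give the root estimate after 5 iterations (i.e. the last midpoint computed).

u = 1.5 gives h = -1.875, negative; keep [1.5, 2]
u = 1.75 gives h = 1.703125, positive; keep [1.5, 1.75]
u = 1.625 gives h = -0.283203, negative; keep [1.625, 1.75]
u = 1.6875 gives h = 0.6584, positive; keep [1.625, 1.6875]
u = 1.65625 gives h = 0.175, positive; keep [1.625, 1.65625]

1.65625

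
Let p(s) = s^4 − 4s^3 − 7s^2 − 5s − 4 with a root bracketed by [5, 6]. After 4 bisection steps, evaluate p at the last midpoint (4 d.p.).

p(5.5) = 6.3125 > 0, so the root lies in [5, 5.5]
p(5.25) = -42.308594 < 0, so the root lies in [5.25, 5.5]
p(5.375) = -19.5896 < 0, so the root lies in [5.375, 5.5]
p(5.4375) = -7.0493 < 0, so the root lies in [5.4375, 5.5]

-7.0493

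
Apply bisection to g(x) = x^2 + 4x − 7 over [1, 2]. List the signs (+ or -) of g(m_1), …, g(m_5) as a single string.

m = 1.5, g(m) = 1.25 (+); new bracket [1, 1.5]
m = 1.25, g(m) = -0.4375 (−); new bracket [1.25, 1.5]
m = 1.375, g(m) = 0.390625 (+); new bracket [1.25, 1.375]
m = 1.3125, g(m) = -0.0273 (−); new bracket [1.3125, 1.375]
m = 1.34375, g(m) = 0.1807 (+); new bracket [1.3125, 1.34375]

+-+-+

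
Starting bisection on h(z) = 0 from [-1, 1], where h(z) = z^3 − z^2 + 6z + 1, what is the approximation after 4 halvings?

-0.125

m = 0, h(m) = 1 (+); new bracket [-1, 0]
m = -0.5, h(m) = -2.375 (−); new bracket [-0.5, 0]
m = -0.25, h(m) = -0.578125 (−); new bracket [-0.25, 0]
m = -0.125, h(m) = 0.2324 (+); new bracket [-0.25, -0.125]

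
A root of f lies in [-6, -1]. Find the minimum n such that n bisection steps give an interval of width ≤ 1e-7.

26

Width after n steps is 5/2^n. Need 2^n ≥ 5/1e-7 = 50000000.
2^25 = 33554432 < 50000000 ≤ 2^26 = 67108864, so n = 26.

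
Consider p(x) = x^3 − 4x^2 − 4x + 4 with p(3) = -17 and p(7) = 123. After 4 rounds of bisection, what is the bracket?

m = 5, p(m) = 9 (+); new bracket [3, 5]
m = 4, p(m) = -12 (−); new bracket [4, 5]
m = 4.5, p(m) = -3.875 (−); new bracket [4.5, 5]
m = 4.75, p(m) = 1.9219 (+); new bracket [4.5, 4.75]

[4.5, 4.75]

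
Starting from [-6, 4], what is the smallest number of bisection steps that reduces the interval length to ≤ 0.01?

10

Width after n steps is 10/2^n. Need 2^n ≥ 10/0.01 = 1000.
2^9 = 512 < 1000 ≤ 2^10 = 1024, so n = 10.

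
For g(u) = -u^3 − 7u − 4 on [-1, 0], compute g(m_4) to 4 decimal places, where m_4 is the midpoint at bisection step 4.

m = -0.5, g(m) = -0.375 (−); new bracket [-1, -0.5]
m = -0.75, g(m) = 1.671875 (+); new bracket [-0.75, -0.5]
m = -0.625, g(m) = 0.619141 (+); new bracket [-0.625, -0.5]
m = -0.5625, g(m) = 0.1155 (+); new bracket [-0.5625, -0.5]

0.1155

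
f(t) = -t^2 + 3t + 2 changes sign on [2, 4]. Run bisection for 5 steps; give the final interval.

[3.5, 3.5625]

m = 3, f(m) = 2 (+); new bracket [3, 4]
m = 3.5, f(m) = 0.25 (+); new bracket [3.5, 4]
m = 3.75, f(m) = -0.8125 (−); new bracket [3.5, 3.75]
m = 3.625, f(m) = -0.2656 (−); new bracket [3.5, 3.625]
m = 3.5625, f(m) = -0.0039 (−); new bracket [3.5, 3.5625]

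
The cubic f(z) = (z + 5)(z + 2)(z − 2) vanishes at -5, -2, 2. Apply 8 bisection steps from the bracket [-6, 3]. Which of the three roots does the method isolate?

2

z = -1.5 gives f = -6.125, negative; keep [-1.5, 3]
z = 0.75 gives f = -19.765625, negative; keep [0.75, 3]
z = 1.875 gives f = -3.330078, negative; keep [1.875, 3]
z = 2.4375 gives f = 14.4392, positive; keep [1.875, 2.4375]
z = 2.15625 gives f = 4.6474, positive; keep [1.875, 2.15625]
z = 2.015625 gives f = 0.4402, positive; keep [1.875, 2.015625]
z = 1.9453125 gives f = -1.4985, negative; keep [1.9453125, 2.015625]
z = 1.98046875 gives f = -0.5427, negative; keep [1.98046875, 2.015625]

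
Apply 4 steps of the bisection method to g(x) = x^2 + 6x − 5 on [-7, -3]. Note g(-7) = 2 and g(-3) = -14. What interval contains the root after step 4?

g(-5) = -10 < 0, so the root lies in [-7, -5]
g(-6) = -5 < 0, so the root lies in [-7, -6]
g(-6.5) = -1.75 < 0, so the root lies in [-7, -6.5]
g(-6.75) = 0.0625 > 0, so the root lies in [-6.75, -6.5]

[-6.75, -6.5]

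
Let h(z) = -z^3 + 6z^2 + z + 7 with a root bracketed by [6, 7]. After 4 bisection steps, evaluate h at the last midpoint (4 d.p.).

m = 6.5, h(m) = -7.625 (−); new bracket [6, 6.5]
m = 6.25, h(m) = 3.484375 (+); new bracket [6.25, 6.5]
m = 6.375, h(m) = -1.865234 (−); new bracket [6.25, 6.375]
m = 6.3125, h(m) = 0.8601 (+); new bracket [6.3125, 6.375]

0.8601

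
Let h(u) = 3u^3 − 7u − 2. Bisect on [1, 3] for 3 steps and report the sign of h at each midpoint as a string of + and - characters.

h(2) = 8 > 0, so the root lies in [1, 2]
h(1.5) = -2.375 < 0, so the root lies in [1.5, 2]
h(1.75) = 1.828125 > 0, so the root lies in [1.5, 1.75]

+-+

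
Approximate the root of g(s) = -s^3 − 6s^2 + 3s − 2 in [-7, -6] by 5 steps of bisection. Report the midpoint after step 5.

s = -6.5 gives g = -0.375, negative; keep [-7, -6.5]
s = -6.75 gives g = 11.921875, positive; keep [-6.75, -6.5]
s = -6.625 gives g = 5.556641, positive; keep [-6.625, -6.5]
s = -6.5625 gives g = 2.5374, positive; keep [-6.5625, -6.5]
s = -6.53125 gives g = 1.0679, positive; keep [-6.53125, -6.5]

-6.53125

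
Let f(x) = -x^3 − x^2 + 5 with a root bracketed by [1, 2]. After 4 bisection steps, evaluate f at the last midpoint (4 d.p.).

f(1.5) = -0.625 < 0, so the root lies in [1, 1.5]
f(1.25) = 1.484375 > 0, so the root lies in [1.25, 1.5]
f(1.375) = 0.509766 > 0, so the root lies in [1.375, 1.5]
f(1.4375) = -0.0369 < 0, so the root lies in [1.375, 1.4375]

-0.0369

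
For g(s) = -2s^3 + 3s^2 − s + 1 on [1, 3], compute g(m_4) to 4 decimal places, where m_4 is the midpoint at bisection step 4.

0.0977

g(2) = -5 < 0, so the root lies in [1, 2]
g(1.5) = -0.5 < 0, so the root lies in [1, 1.5]
g(1.25) = 0.53125 > 0, so the root lies in [1.25, 1.5]
g(1.375) = 0.0977 > 0, so the root lies in [1.375, 1.5]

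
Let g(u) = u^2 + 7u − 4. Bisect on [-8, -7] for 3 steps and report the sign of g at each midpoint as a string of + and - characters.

-++

g(-7.5) = -0.25 < 0, so the root lies in [-8, -7.5]
g(-7.75) = 1.8125 > 0, so the root lies in [-7.75, -7.5]
g(-7.625) = 0.765625 > 0, so the root lies in [-7.625, -7.5]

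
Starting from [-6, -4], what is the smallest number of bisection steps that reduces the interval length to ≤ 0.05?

Width after n steps is 2/2^n. Need 2^n ≥ 2/0.05 = 40.
2^5 = 32 < 40 ≤ 2^6 = 64, so n = 6.

6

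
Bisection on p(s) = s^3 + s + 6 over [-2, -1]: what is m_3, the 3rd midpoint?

s = -1.5 gives p = 1.125, positive; keep [-2, -1.5]
s = -1.75 gives p = -1.109375, negative; keep [-1.75, -1.5]
s = -1.625 gives p = 0.083984, positive; keep [-1.75, -1.625]

-1.625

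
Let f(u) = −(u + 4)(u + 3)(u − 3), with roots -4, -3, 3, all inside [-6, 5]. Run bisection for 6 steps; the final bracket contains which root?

midpoint -0.5: f = 30.625 > 0 → [-0.5, 5]
midpoint 2.25: f = 24.609375 > 0 → [2.25, 5]
midpoint 3.625: f = -31.572266 < 0 → [2.25, 3.625]
midpoint 2.9375: f = 2.5745 > 0 → [2.9375, 3.625]
midpoint 3.28125: f = -12.8631 < 0 → [2.9375, 3.28125]
midpoint 3.109375: f = -4.7506 < 0 → [2.9375, 3.109375]

3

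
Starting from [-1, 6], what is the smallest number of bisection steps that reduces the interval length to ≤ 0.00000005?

28

Width after n steps is 7/2^n. Need 2^n ≥ 7/0.00000005 = 140000000.
2^27 = 134217728 < 140000000 ≤ 2^28 = 268435456, so n = 28.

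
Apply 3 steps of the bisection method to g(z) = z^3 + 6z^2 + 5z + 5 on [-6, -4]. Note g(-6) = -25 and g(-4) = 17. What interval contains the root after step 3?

[-5.25, -5]

g(-5) = 5 > 0, so the root lies in [-6, -5]
g(-5.5) = -7.375 < 0, so the root lies in [-5.5, -5]
g(-5.25) = -0.578125 < 0, so the root lies in [-5.25, -5]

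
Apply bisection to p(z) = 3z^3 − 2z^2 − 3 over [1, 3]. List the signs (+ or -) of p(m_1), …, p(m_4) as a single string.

midpoint 2: p = 13 > 0 → [1, 2]
midpoint 1.5: p = 2.625 > 0 → [1, 1.5]
midpoint 1.25: p = -0.265625 < 0 → [1.25, 1.5]
midpoint 1.375: p = 1.0176 > 0 → [1.25, 1.375]

++-+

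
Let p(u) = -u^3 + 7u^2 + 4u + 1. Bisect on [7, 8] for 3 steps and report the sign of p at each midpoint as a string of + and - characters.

midpoint 7.5: p = 2.875 > 0 → [7.5, 8]
midpoint 7.75: p = -13.046875 < 0 → [7.5, 7.75]
midpoint 7.625: p = -4.837891 < 0 → [7.5, 7.625]

+--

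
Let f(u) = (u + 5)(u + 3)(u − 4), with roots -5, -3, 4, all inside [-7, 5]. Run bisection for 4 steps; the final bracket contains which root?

4

f(-1) = -40 < 0, so the root lies in [-1, 5]
f(2) = -70 < 0, so the root lies in [2, 5]
f(3.5) = -27.625 < 0, so the root lies in [3.5, 5]
f(4.25) = 16.7656 > 0, so the root lies in [3.5, 4.25]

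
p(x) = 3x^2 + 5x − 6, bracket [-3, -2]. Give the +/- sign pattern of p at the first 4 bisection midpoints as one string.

x = -2.5 gives p = 0.25, positive; keep [-2.5, -2]
x = -2.25 gives p = -2.0625, negative; keep [-2.5, -2.25]
x = -2.375 gives p = -0.953125, negative; keep [-2.5, -2.375]
x = -2.4375 gives p = -0.3633, negative; keep [-2.5, -2.4375]

+---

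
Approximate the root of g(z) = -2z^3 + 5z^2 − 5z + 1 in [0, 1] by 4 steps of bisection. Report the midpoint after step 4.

midpoint 0.5: g = -0.5 < 0 → [0, 0.5]
midpoint 0.25: g = 0.03125 > 0 → [0.25, 0.5]
midpoint 0.375: g = -0.277344 < 0 → [0.25, 0.375]
midpoint 0.3125: g = -0.1353 < 0 → [0.25, 0.3125]

0.3125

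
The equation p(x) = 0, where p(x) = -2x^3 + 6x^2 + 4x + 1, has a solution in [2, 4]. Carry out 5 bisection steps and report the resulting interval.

x = 3 gives p = 13, positive; keep [3, 4]
x = 3.5 gives p = 2.75, positive; keep [3.5, 4]
x = 3.75 gives p = -5.09375, negative; keep [3.5, 3.75]
x = 3.625 gives p = -0.9258, negative; keep [3.5, 3.625]
x = 3.5625 gives p = 0.9722, positive; keep [3.5625, 3.625]

[3.5625, 3.625]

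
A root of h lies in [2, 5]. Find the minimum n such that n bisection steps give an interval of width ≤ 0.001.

Width after n steps is 3/2^n. Need 2^n ≥ 3/0.001 = 3000.
2^11 = 2048 < 3000 ≤ 2^12 = 4096, so n = 12.

12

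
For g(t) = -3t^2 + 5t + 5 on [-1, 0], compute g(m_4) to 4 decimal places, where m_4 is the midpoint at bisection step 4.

m = -0.5, g(m) = 1.75 (+); new bracket [-1, -0.5]
m = -0.75, g(m) = -0.4375 (−); new bracket [-0.75, -0.5]
m = -0.625, g(m) = 0.703125 (+); new bracket [-0.75, -0.625]
m = -0.6875, g(m) = 0.1445 (+); new bracket [-0.75, -0.6875]

0.1445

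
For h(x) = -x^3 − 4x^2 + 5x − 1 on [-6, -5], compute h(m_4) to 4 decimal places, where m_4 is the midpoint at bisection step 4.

h(-5.5) = 16.875 > 0, so the root lies in [-5.5, -5]
h(-5.25) = 7.203125 > 0, so the root lies in [-5.25, -5]
h(-5.125) = 2.923828 > 0, so the root lies in [-5.125, -5]
h(-5.0625) = 0.9182 > 0, so the root lies in [-5.0625, -5]

0.9182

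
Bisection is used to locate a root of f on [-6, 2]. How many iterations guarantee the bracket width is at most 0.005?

Width after n steps is 8/2^n. Need 2^n ≥ 8/0.005 = 1600.
2^10 = 1024 < 1600 ≤ 2^11 = 2048, so n = 11.

11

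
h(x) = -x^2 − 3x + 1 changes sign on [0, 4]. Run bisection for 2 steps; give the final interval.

[0, 1]

h(2) = -9 < 0, so the root lies in [0, 2]
h(1) = -3 < 0, so the root lies in [0, 1]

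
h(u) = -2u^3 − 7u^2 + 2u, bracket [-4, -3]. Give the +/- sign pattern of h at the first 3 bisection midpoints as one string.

--+

m = -3.5, h(m) = -7 (−); new bracket [-4, -3.5]
m = -3.75, h(m) = -0.46875 (−); new bracket [-4, -3.75]
m = -3.875, h(m) = 3.511719 (+); new bracket [-3.875, -3.75]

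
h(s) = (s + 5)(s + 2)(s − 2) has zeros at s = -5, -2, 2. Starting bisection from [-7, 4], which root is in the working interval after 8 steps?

2

h(-1.5) = -6.125 < 0, so the root lies in [-1.5, 4]
h(1.25) = -15.234375 < 0, so the root lies in [1.25, 4]
h(2.625) = 22.041016 > 0, so the root lies in [1.25, 2.625]
h(1.9375) = -1.7073 < 0, so the root lies in [1.9375, 2.625]
h(2.28125) = 8.7674 > 0, so the root lies in [1.9375, 2.28125]
h(2.109375) = 3.1954 > 0, so the root lies in [1.9375, 2.109375]
h(2.0234375) = 0.6623 > 0, so the root lies in [1.9375, 2.0234375]
h(1.98046875) = -0.5427 < 0, so the root lies in [1.98046875, 2.0234375]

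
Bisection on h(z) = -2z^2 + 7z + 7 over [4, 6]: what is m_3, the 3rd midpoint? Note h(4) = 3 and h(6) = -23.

4.25

h(5) = -8 < 0, so the root lies in [4, 5]
h(4.5) = -2 < 0, so the root lies in [4, 4.5]
h(4.25) = 0.625 > 0, so the root lies in [4.25, 4.5]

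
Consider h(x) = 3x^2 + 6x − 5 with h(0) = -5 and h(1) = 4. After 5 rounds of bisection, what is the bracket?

h(0.5) = -1.25 < 0, so the root lies in [0.5, 1]
h(0.75) = 1.1875 > 0, so the root lies in [0.5, 0.75]
h(0.625) = -0.078125 < 0, so the root lies in [0.625, 0.75]
h(0.6875) = 0.543 > 0, so the root lies in [0.625, 0.6875]
h(0.65625) = 0.2295 > 0, so the root lies in [0.625, 0.65625]

[0.625, 0.65625]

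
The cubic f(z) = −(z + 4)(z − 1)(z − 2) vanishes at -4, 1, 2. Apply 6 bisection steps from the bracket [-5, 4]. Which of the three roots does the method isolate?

-4

m = -0.5, f(m) = -13.125 (−); new bracket [-5, -0.5]
m = -2.75, f(m) = -22.265625 (−); new bracket [-5, -2.75]
m = -3.875, f(m) = -3.580078 (−); new bracket [-5, -3.875]
m = -4.4375, f(m) = 15.3142 (+); new bracket [-4.4375, -3.875]
m = -4.15625, f(m) = 4.9599 (+); new bracket [-4.15625, -3.875]
m = -4.015625, f(m) = 0.4714 (+); new bracket [-4.015625, -3.875]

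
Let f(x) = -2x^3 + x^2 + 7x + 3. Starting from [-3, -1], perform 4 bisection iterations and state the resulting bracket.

[-1.375, -1.25]

m = -2, f(m) = 9 (+); new bracket [-2, -1]
m = -1.5, f(m) = 1.5 (+); new bracket [-1.5, -1]
m = -1.25, f(m) = -0.28125 (−); new bracket [-1.5, -1.25]
m = -1.375, f(m) = 0.4648 (+); new bracket [-1.375, -1.25]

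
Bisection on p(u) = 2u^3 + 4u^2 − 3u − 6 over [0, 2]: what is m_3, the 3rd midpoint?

1.25

p(1) = -3 < 0, so the root lies in [1, 2]
p(1.5) = 5.25 > 0, so the root lies in [1, 1.5]
p(1.25) = 0.40625 > 0, so the root lies in [1, 1.25]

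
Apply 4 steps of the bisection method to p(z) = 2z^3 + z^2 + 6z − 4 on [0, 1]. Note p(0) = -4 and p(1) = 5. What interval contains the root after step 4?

m = 0.5, p(m) = -0.5 (−); new bracket [0.5, 1]
m = 0.75, p(m) = 1.90625 (+); new bracket [0.5, 0.75]
m = 0.625, p(m) = 0.628906 (+); new bracket [0.5, 0.625]
m = 0.5625, p(m) = 0.0474 (+); new bracket [0.5, 0.5625]

[0.5, 0.5625]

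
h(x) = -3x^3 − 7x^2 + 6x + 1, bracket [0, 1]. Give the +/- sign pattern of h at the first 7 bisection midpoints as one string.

++---++

x = 0.5 gives h = 1.875, positive; keep [0.5, 1]
x = 0.75 gives h = 0.296875, positive; keep [0.75, 1]
x = 0.875 gives h = -1.119141, negative; keep [0.75, 0.875]
x = 0.8125 gives h = -0.3552, negative; keep [0.75, 0.8125]
x = 0.78125 gives h = -0.0155, negative; keep [0.75, 0.78125]
x = 0.765625 gives h = 0.1441, positive; keep [0.765625, 0.78125]
x = 0.7734375 gives h = 0.0652, positive; keep [0.7734375, 0.78125]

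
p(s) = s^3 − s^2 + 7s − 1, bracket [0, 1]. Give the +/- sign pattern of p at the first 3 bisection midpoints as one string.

++-

midpoint 0.5: p = 2.375 > 0 → [0, 0.5]
midpoint 0.25: p = 0.703125 > 0 → [0, 0.25]
midpoint 0.125: p = -0.138672 < 0 → [0.125, 0.25]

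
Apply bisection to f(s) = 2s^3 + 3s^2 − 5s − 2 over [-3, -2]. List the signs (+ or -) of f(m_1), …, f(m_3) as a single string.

-++

m = -2.5, f(m) = -2 (−); new bracket [-2.5, -2]
m = -2.25, f(m) = 1.65625 (+); new bracket [-2.5, -2.25]
m = -2.375, f(m) = 0.003906 (+); new bracket [-2.5, -2.375]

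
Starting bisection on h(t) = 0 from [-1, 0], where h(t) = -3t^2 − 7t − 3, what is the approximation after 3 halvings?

-0.625

m = -0.5, h(m) = -0.25 (−); new bracket [-1, -0.5]
m = -0.75, h(m) = 0.5625 (+); new bracket [-0.75, -0.5]
m = -0.625, h(m) = 0.203125 (+); new bracket [-0.625, -0.5]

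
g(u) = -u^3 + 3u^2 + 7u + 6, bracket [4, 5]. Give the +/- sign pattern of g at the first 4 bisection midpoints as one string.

m = 4.5, g(m) = 7.125 (+); new bracket [4.5, 5]
m = 4.75, g(m) = -0.234375 (−); new bracket [4.5, 4.75]
m = 4.625, g(m) = 3.615234 (+); new bracket [4.625, 4.75]
m = 4.6875, g(m) = 1.7336 (+); new bracket [4.6875, 4.75]

+-++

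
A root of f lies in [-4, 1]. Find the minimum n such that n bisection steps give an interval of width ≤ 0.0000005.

Width after n steps is 5/2^n. Need 2^n ≥ 5/0.0000005 = 10000000.
2^23 = 8388608 < 10000000 ≤ 2^24 = 16777216, so n = 24.

24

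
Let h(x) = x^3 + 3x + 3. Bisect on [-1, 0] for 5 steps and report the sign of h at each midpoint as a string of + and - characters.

++-+-

midpoint -0.5: h = 1.375 > 0 → [-1, -0.5]
midpoint -0.75: h = 0.328125 > 0 → [-1, -0.75]
midpoint -0.875: h = -0.294922 < 0 → [-0.875, -0.75]
midpoint -0.8125: h = 0.0261 > 0 → [-0.875, -0.8125]
midpoint -0.84375: h = -0.1319 < 0 → [-0.84375, -0.8125]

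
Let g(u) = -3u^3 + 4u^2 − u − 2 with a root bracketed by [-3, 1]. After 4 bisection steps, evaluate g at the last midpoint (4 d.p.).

g(-1) = 6 > 0, so the root lies in [-1, 1]
g(0) = -2 < 0, so the root lies in [-1, 0]
g(-0.5) = -0.125 < 0, so the root lies in [-1, -0.5]
g(-0.75) = 2.2656 > 0, so the root lies in [-0.75, -0.5]

2.2656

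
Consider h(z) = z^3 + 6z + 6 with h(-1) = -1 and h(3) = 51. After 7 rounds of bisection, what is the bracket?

[-0.90625, -0.875]

z = 1 gives h = 13, positive; keep [-1, 1]
z = 0 gives h = 6, positive; keep [-1, 0]
z = -0.5 gives h = 2.875, positive; keep [-1, -0.5]
z = -0.75 gives h = 1.0781, positive; keep [-1, -0.75]
z = -0.875 gives h = 0.0801, positive; keep [-1, -0.875]
z = -0.9375 gives h = -0.449, negative; keep [-0.9375, -0.875]
z = -0.90625 gives h = -0.1818, negative; keep [-0.90625, -0.875]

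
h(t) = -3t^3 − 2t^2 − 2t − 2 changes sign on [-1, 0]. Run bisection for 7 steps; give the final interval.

[-0.8359375, -0.828125]

m = -0.5, h(m) = -1.125 (−); new bracket [-1, -0.5]
m = -0.75, h(m) = -0.359375 (−); new bracket [-1, -0.75]
m = -0.875, h(m) = 0.228516 (+); new bracket [-0.875, -0.75]
m = -0.8125, h(m) = -0.0862 (−); new bracket [-0.875, -0.8125]
m = -0.84375, h(m) = 0.0657 (+); new bracket [-0.84375, -0.8125]
m = -0.828125, h(m) = -0.0116 (−); new bracket [-0.84375, -0.828125]
m = -0.8359375, h(m) = 0.0267 (+); new bracket [-0.8359375, -0.828125]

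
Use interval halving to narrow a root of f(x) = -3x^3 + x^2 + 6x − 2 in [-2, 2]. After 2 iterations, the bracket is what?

m = 0, f(m) = -2 (−); new bracket [-2, 0]
m = -1, f(m) = -4 (−); new bracket [-2, -1]

[-2, -1]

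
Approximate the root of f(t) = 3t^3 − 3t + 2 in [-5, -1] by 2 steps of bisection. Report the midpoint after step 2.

-2

m = -3, f(m) = -70 (−); new bracket [-3, -1]
m = -2, f(m) = -16 (−); new bracket [-2, -1]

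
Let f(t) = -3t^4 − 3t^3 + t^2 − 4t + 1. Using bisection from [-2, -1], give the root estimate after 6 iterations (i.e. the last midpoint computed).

midpoint -1.5: f = 4.1875 > 0 → [-2, -1.5]
midpoint -1.75: f = -0.996094 < 0 → [-1.75, -1.5]
midpoint -1.625: f = 2.094971 > 0 → [-1.75, -1.625]
midpoint -1.6875: f = 0.6865 > 0 → [-1.75, -1.6875]
midpoint -1.71875: f = -0.119 < 0 → [-1.71875, -1.6875]
midpoint -1.703125: f = 0.2925 > 0 → [-1.71875, -1.703125]

-1.703125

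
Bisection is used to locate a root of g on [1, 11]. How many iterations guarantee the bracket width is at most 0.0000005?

Width after n steps is 10/2^n. Need 2^n ≥ 10/0.0000005 = 20000000.
2^24 = 16777216 < 20000000 ≤ 2^25 = 33554432, so n = 25.

25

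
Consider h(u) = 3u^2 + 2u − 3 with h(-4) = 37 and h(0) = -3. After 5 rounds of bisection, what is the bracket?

[-1.5, -1.375]

u = -2 gives h = 5, positive; keep [-2, 0]
u = -1 gives h = -2, negative; keep [-2, -1]
u = -1.5 gives h = 0.75, positive; keep [-1.5, -1]
u = -1.25 gives h = -0.8125, negative; keep [-1.5, -1.25]
u = -1.375 gives h = -0.0781, negative; keep [-1.5, -1.375]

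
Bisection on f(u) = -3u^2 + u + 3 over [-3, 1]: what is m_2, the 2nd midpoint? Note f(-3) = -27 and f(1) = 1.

0

midpoint -1: f = -1 < 0 → [-1, 1]
midpoint 0: f = 3 > 0 → [-1, 0]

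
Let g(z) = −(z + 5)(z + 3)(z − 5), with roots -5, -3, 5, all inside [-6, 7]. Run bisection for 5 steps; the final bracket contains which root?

5

m = 0.5, g(m) = 86.625 (+); new bracket [0.5, 7]
m = 3.75, g(m) = 73.828125 (+); new bracket [3.75, 7]
m = 5.375, g(m) = -32.583984 (−); new bracket [3.75, 5.375]
m = 4.5625, g(m) = 31.6384 (+); new bracket [4.5625, 5.375]
m = 4.96875, g(m) = 2.4825 (+); new bracket [4.96875, 5.375]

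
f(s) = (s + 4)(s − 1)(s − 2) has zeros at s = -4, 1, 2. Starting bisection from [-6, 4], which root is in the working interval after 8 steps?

-4

s = -1 gives f = 18, positive; keep [-6, -1]
s = -3.5 gives f = 12.375, positive; keep [-6, -3.5]
s = -4.75 gives f = -29.109375, negative; keep [-4.75, -3.5]
s = -4.125 gives f = -3.9238, negative; keep [-4.125, -3.5]
s = -3.8125 gives f = 5.2449, positive; keep [-4.125, -3.8125]
s = -3.96875 gives f = 0.9268, positive; keep [-4.125, -3.96875]
s = -4.046875 gives f = -1.4305, negative; keep [-4.046875, -3.96875]
s = -4.0078125 gives f = -0.235, negative; keep [-4.0078125, -3.96875]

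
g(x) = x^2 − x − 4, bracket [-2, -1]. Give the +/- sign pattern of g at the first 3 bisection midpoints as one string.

-++

x = -1.5 gives g = -0.25, negative; keep [-2, -1.5]
x = -1.75 gives g = 0.8125, positive; keep [-1.75, -1.5]
x = -1.625 gives g = 0.265625, positive; keep [-1.625, -1.5]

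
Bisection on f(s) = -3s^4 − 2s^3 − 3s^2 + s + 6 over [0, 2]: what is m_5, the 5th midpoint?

midpoint 1: f = -1 < 0 → [0, 1]
midpoint 0.5: f = 5.3125 > 0 → [0.5, 1]
midpoint 0.75: f = 3.269531 > 0 → [0.75, 1]
midpoint 0.875: f = 1.4797 > 0 → [0.875, 1]
midpoint 0.9375: f = 0.3354 > 0 → [0.9375, 1]

0.9375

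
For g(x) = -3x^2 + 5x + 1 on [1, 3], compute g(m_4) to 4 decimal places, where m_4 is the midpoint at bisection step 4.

-0.1719

midpoint 2: g = -1 < 0 → [1, 2]
midpoint 1.5: g = 1.75 > 0 → [1.5, 2]
midpoint 1.75: g = 0.5625 > 0 → [1.75, 2]
midpoint 1.875: g = -0.1719 < 0 → [1.75, 1.875]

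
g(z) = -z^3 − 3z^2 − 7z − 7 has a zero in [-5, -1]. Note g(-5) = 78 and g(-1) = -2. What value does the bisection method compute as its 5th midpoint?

-1.375

z = -3 gives g = 14, positive; keep [-3, -1]
z = -2 gives g = 3, positive; keep [-2, -1]
z = -1.5 gives g = 0.125, positive; keep [-1.5, -1]
z = -1.25 gives g = -0.9844, negative; keep [-1.5, -1.25]
z = -1.375 gives g = -0.4473, negative; keep [-1.5, -1.375]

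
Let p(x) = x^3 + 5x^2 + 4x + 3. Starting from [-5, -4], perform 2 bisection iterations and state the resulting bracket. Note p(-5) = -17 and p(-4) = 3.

m = -4.5, p(m) = -4.875 (−); new bracket [-4.5, -4]
m = -4.25, p(m) = -0.453125 (−); new bracket [-4.25, -4]

[-4.25, -4]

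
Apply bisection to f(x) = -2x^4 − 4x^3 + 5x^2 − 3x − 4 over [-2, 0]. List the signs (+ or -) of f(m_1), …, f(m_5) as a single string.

f(-1) = 6 > 0, so the root lies in [-1, 0]
f(-0.5) = -0.875 < 0, so the root lies in [-1, -0.5]
f(-0.75) = 2.117188 > 0, so the root lies in [-0.75, -0.5]
f(-0.625) = 0.4995 > 0, so the root lies in [-0.625, -0.5]
f(-0.5625) = -0.2188 < 0, so the root lies in [-0.625, -0.5625]

+-++-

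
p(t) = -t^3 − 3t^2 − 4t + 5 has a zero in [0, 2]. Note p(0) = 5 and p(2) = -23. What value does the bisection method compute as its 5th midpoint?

0.6875

midpoint 1: p = -3 < 0 → [0, 1]
midpoint 0.5: p = 2.125 > 0 → [0.5, 1]
midpoint 0.75: p = -0.109375 < 0 → [0.5, 0.75]
midpoint 0.625: p = 1.084 > 0 → [0.625, 0.75]
midpoint 0.6875: p = 0.5071 > 0 → [0.6875, 0.75]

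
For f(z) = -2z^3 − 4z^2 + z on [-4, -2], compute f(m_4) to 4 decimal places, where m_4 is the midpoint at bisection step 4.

-0.9961

f(-3) = 15 > 0, so the root lies in [-3, -2]
f(-2.5) = 3.75 > 0, so the root lies in [-2.5, -2]
f(-2.25) = 0.28125 > 0, so the root lies in [-2.25, -2]
f(-2.125) = -0.9961 < 0, so the root lies in [-2.25, -2.125]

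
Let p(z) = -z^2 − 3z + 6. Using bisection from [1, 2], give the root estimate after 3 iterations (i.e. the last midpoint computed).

1.375

midpoint 1.5: p = -0.75 < 0 → [1, 1.5]
midpoint 1.25: p = 0.6875 > 0 → [1.25, 1.5]
midpoint 1.375: p = -0.015625 < 0 → [1.25, 1.375]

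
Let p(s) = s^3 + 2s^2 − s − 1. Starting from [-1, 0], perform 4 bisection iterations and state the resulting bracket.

[-0.5625, -0.5]

midpoint -0.5: p = -0.125 < 0 → [-1, -0.5]
midpoint -0.75: p = 0.453125 > 0 → [-0.75, -0.5]
midpoint -0.625: p = 0.162109 > 0 → [-0.625, -0.5]
midpoint -0.5625: p = 0.0173 > 0 → [-0.5625, -0.5]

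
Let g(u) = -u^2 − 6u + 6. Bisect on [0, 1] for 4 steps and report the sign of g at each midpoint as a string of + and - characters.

u = 0.5 gives g = 2.75, positive; keep [0.5, 1]
u = 0.75 gives g = 0.9375, positive; keep [0.75, 1]
u = 0.875 gives g = -0.015625, negative; keep [0.75, 0.875]
u = 0.8125 gives g = 0.4648, positive; keep [0.8125, 0.875]

++-+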